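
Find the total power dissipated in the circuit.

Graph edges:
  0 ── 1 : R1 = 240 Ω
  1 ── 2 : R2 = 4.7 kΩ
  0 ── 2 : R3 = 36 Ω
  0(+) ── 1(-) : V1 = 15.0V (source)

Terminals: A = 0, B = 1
Nodal analysis, taking node 1 as the 0 V reference.
Source V1 fixes V_0 = 15 V.
KCL at each unknown node (sum of currents leaving = 0; resistances in Ω):
  Node 2: (V_2 - 0)/4700 + (V_2 - 15)/36 = 0
Collecting terms: 0.02799 × V_2 = 0.4167  =>  V_2 = 14.89 V
Power in each resistor, P = (ΔV)²/R:
  P_R1 = (15 - 0)²/240 = 0.9375 W
  P_R2 = (0 - 14.89)²/4700 = 0.04715 W
  P_R3 = (15 - 14.89)²/36 = 0.0003611 W
P_total = P_R1 + P_R2 + P_R3 = 0.985 W

Final answer: 0.985 W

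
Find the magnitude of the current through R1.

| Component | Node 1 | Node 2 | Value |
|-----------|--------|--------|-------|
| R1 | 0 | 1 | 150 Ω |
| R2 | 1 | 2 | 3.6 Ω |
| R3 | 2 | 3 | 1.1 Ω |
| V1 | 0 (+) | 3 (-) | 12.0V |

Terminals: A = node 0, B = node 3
Nodal analysis, taking node 3 as the 0 V reference.
Source V1 fixes V_0 = 12 V.
KCL at each unknown node (sum of currents leaving = 0; resistances in Ω):
  Node 1: (V_1 - 12)/150 + (V_1 - V_2)/3.6 = 0
  Node 2: (V_2 - V_1)/3.6 + (V_2 - 0)/1.1 = 0
Collecting terms (coefficients in siemens):
  0.2844·V_1 - 0.2778·V_2 = 0.08
  1.187·V_2 - 0.2778·V_1 = 0
Determinant D = (0.2844)(1.187) - (-0.2778)(-0.2778) = 0.2604
V_1 = [(0.08)(1.187) - (-0.2778)(0)]/D = 0.3646 V
V_2 = [(0.2844)(0) - (0.08)(-0.2778)]/D = 0.08533 V
I_R1 = (V_0 - V_1)/R1 = (12 - 0.3646)/150 = 0.07757 A
|I_R1| = 0.07757 A

Final answer: |I_R1| = 0.07757 A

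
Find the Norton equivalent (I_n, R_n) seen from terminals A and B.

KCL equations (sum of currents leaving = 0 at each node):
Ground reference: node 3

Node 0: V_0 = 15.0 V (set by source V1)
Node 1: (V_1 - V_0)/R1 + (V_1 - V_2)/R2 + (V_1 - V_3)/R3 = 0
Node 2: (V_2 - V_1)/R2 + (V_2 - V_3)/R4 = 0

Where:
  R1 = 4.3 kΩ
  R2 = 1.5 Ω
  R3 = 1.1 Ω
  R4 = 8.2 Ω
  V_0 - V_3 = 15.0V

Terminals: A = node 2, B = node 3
Find the Thévenin equivalent first; then I_n = V_th/R_th and R_n = R_th.
Step 1 — V_th is the open-circuit voltage V_A - V_B (nothing connected across the terminals).
Nodal analysis, taking node 3 as the 0 V reference.
Source V1 fixes V_0 = 15 V.
KCL at each unknown node (sum of currents leaving = 0; resistances in Ω):
  Node 1: (V_1 - 15)/4300 + (V_1 - V_2)/1.5 + (V_1 - 0)/1.1 = 0
  Node 2: (V_2 - V_1)/1.5 + (V_2 - 0)/8.2 = 0
Collecting terms (coefficients in siemens):
  1.576·V_1 - 0.6667·V_2 = 0.003488
  0.7886·V_2 - 0.6667·V_1 = 0
Determinant D = (1.576)(0.7886) - (-0.6667)(-0.6667) = 0.7984
V_1 = [(0.003488)(0.7886) - (-0.6667)(0)]/D = 0.003446 V
V_2 = [(1.576)(0) - (0.003488)(-0.6667)]/D = 0.002913 V
V_th = V_2 - V_3 = 0.002913 - 0 = 0.002913 V
Step 2 — R_th: zero the source — replace V1 by a short circuit (node 3 merges into node 0) — and find the resistance seen between A (node 2) and B (node 0).
Reduce the network between node 2 (A) and node 0 (B) by series/parallel combination:
  Rp1 = R1 ‖ R3 (parallel, both between nodes 0 and 1) = 1/(1/4300 + 1/1.1) = 1.1 Ω
  Rs1 = R2 + Rp1 (series, joined only at node 1) = 1.5 + 1.1 = 2.6 Ω
  Rp2 = R4 ‖ Rs1 (parallel, both between nodes 0 and 2) = 1/(1/8.2 + 1/2.6) = 1.974 Ω
R_th = 1.974 Ω
I_n = V_th/R_th = 0.002913/1.974 = 0.001476 A, and R_n = R_th = 1.974 Ω

Final answer: I_n = 0.001476 A, R_n = 1.974 Ω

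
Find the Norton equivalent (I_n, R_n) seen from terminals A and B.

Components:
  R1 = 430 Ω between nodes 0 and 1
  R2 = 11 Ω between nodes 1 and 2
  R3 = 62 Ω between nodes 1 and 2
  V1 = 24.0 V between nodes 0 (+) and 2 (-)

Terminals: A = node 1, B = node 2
Find the Thévenin equivalent first; then I_n = V_th/R_th and R_n = R_th.
Step 1 — V_th is the open-circuit voltage V_A - V_B (nothing connected across the terminals).
Nodal analysis, taking node 2 as the 0 V reference.
Source V1 fixes V_0 = 24 V.
KCL at each unknown node (sum of currents leaving = 0; resistances in Ω):
  Node 1: (V_1 - 24)/430 + (V_1 - 0)/11 + (V_1 - 0)/62 = 0
Collecting terms: 0.1094 × V_1 = 0.05581  =>  V_1 = 0.5104 V
V_th = V_1 - V_2 = 0.5104 - 0 = 0.5104 V
Step 2 — R_th: zero the source — replace V1 by a short circuit (node 2 merges into node 0) — and find the resistance seen between A (node 1) and B (node 0).
Reduce the network between node 1 (A) and node 0 (B) by series/parallel combination:
  Rp1 = R1 ‖ R2 ‖ R3 (parallel, all between nodes 0 and 1) = 1/(1/430 + 1/11 + 1/62) = 9.144 Ω
R_th = 9.144 Ω
I_n = V_th/R_th = 0.5104/9.144 = 0.05581 A, and R_n = R_th = 9.144 Ω

Final answer: I_n = 0.05581 A, R_n = 9.144 Ω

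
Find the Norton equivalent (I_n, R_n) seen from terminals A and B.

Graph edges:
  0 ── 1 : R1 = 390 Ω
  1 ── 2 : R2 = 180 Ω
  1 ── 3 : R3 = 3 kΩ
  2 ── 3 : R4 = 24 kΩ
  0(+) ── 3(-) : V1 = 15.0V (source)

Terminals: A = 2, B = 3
Find the Thévenin equivalent first; then I_n = V_th/R_th and R_n = R_th.
Step 1 — V_th is the open-circuit voltage V_A - V_B (nothing connected across the terminals).
Nodal analysis, taking node 3 as the 0 V reference.
Source V1 fixes V_0 = 15 V.
KCL at each unknown node (sum of currents leaving = 0; resistances in Ω):
  Node 1: (V_1 - 15)/390 + (V_1 - V_2)/180 + (V_1 - 0)/3000 = 0
  Node 2: (V_2 - V_1)/180 + (V_2 - 0)/24000 = 0
Collecting terms (coefficients in siemens):
  0.008453·V_1 - 0.005556·V_2 = 0.03846
  0.005597·V_2 - 0.005556·V_1 = 0
Determinant D = (0.008453)(0.005597) - (-0.005556)(-0.005556) = 0.00001645
V_1 = [(0.03846)(0.005597) - (-0.005556)(0)]/D = 13.09 V
V_2 = [(0.008453)(0) - (0.03846)(-0.005556)]/D = 12.99 V
V_th = V_2 - V_3 = 12.99 - 0 = 12.99 V
Step 2 — R_th: zero the source — replace V1 by a short circuit (node 3 merges into node 0) — and find the resistance seen between A (node 2) and B (node 0).
Reduce the network between node 2 (A) and node 0 (B) by series/parallel combination:
  Rp1 = R1 ‖ R3 (parallel, both between nodes 0 and 1) = 1/(1/390 + 1/3000) = 345.1 Ω
  Rs1 = R2 + Rp1 (series, joined only at node 1) = 180 + 345.1 = 525.1 Ω
  Rp2 = R4 ‖ Rs1 (parallel, both between nodes 0 and 2) = 1/(1/24000 + 1/525.1) = 513.9 Ω
R_th = 513.9 Ω
I_n = V_th/R_th = 12.99/513.9 = 0.02528 A, and R_n = R_th = 513.9 Ω

Final answer: I_n = 0.02528 A, R_n = 513.9 Ω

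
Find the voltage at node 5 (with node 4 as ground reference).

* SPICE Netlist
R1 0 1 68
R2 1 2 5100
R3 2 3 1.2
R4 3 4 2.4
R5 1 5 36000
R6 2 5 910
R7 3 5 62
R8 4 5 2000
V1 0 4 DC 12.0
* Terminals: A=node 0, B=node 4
Nodal analysis, taking node 4 as the 0 V reference.
Source V1 fixes V_0 = 12 V.
KCL at each unknown node (sum of currents leaving = 0; resistances in Ω):
  Node 1: (V_1 - 12)/68 + (V_1 - V_2)/5100 + (V_1 - V_5)/36000 = 0
  Node 2: (V_2 - V_1)/5100 + (V_2 - V_3)/1.2 + (V_2 - V_5)/910 = 0
  Node 3: (V_3 - V_2)/1.2 + (V_3 - 0)/2.4 + (V_3 - V_5)/62 = 0
  Node 5: (V_5 - V_1)/36000 + (V_5 - V_2)/910 + (V_5 - V_3)/62 + (V_5 - 0)/2000 = 0
Collecting terms (coefficients in siemens):
  0.01493·V_1 - 0.0001961·V_2 - 0.00002778·V_5 = 0.1765
  0.8346·V_2 - 0.0001961·V_1 - 0.8333·V_3 - 0.001099·V_5 = 0
  1.266·V_3 - 0.8333·V_2 - 0.01613·V_5 = 0
  0.01776·V_5 - 0.00002778·V_1 - 0.001099·V_2 - 0.01613·V_3 = 0
Solving these 4 simultaneous equations (Gaussian elimination) gives:
  V_1 = 11.82 V, V_2 = 0.009115 V, V_3 = 0.006315 V, V_5 = 0.02479 V
The requested potential is V_5 = 0.02479 V.

Final answer: V_5 = 0.02479 V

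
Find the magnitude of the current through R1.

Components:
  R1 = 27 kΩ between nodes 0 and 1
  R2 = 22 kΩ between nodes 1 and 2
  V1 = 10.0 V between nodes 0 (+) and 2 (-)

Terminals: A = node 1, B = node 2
Nodal analysis, taking node 2 as the 0 V reference.
Source V1 fixes V_0 = 10 V.
KCL at each unknown node (sum of currents leaving = 0; resistances in Ω):
  Node 1: (V_1 - 10)/27000 + (V_1 - 0)/22000 = 0
Collecting terms: 0.00008249 × V_1 = 0.0003704  =>  V_1 = 4.49 V
I_R1 = (V_0 - V_1)/R1 = (10 - 4.49)/27000 = 0.0002041 A
|I_R1| = 0.0002041 A

Final answer: |I_R1| = 0.0002041 A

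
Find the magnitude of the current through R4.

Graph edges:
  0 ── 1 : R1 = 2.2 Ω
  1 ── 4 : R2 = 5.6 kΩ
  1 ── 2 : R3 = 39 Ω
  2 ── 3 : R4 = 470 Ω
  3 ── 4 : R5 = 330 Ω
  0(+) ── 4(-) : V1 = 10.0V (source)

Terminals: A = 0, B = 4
Nodal analysis, taking node 4 as the 0 V reference.
Source V1 fixes V_0 = 10 V.
KCL at each unknown node (sum of currents leaving = 0; resistances in Ω):
  Node 1: (V_1 - 10)/2.2 + (V_1 - 0)/5600 + (V_1 - V_2)/39 = 0
  Node 2: (V_2 - V_1)/39 + (V_2 - V_3)/470 = 0
  Node 3: (V_3 - V_2)/470 + (V_3 - 0)/330 = 0
Collecting terms (coefficients in siemens):
  0.4804·V_1 - 0.02564·V_2 = 4.545
  0.02777·V_2 - 0.02564·V_1 - 0.002128·V_3 = 0
  0.005158·V_3 - 0.002128·V_2 = 0
Solving these 3 simultaneous equations (Gaussian elimination) gives:
  V_1 = 9.97 V, V_2 = 9.506 V, V_3 = 3.921 V
I_R4 = (V_2 - V_3)/R4 = (9.506 - 3.921)/470 = 0.01188 A
|I_R4| = 0.01188 A

Final answer: |I_R4| = 0.01188 A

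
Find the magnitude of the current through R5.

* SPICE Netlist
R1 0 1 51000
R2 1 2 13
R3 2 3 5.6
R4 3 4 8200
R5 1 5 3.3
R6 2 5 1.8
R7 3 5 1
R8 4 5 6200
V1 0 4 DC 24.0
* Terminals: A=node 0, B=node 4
Nodal analysis, taking node 4 as the 0 V reference.
Source V1 fixes V_0 = 24 V.
KCL at each unknown node (sum of currents leaving = 0; resistances in Ω):
  Node 1: (V_1 - 24)/51000 + (V_1 - V_2)/13 + (V_1 - V_5)/3.3 = 0
  Node 2: (V_2 - V_1)/13 + (V_2 - V_3)/5.6 + (V_2 - V_5)/1.8 = 0
  Node 3: (V_3 - V_2)/5.6 + (V_3 - 0)/8200 + (V_3 - V_5)/1 = 0
  Node 5: (V_5 - V_1)/3.3 + (V_5 - V_2)/1.8 + (V_5 - V_3)/1 + (V_5 - 0)/6200 = 0
Collecting terms (coefficients in siemens):
  0.38·V_1 - 0.07692·V_2 - 0.303·V_5 = 0.0004706
  0.8111·V_2 - 0.07692·V_1 - 0.1786·V_3 - 0.5556·V_5 = 0
  1.179·V_3 - 0.1786·V_2 - 1·V_5 = 0
  1.859·V_5 - 0.303·V_1 - 0.5556·V_2 - 1·V_3 = 0
Solving these 4 simultaneous equations (Gaussian elimination) gives:
  V_1 = 1.555 V, V_2 = 1.554 V, V_3 = 1.554 V, V_5 = 1.554 V
I_R5 = (V_1 - V_5)/R5 = (1.555 - 1.554)/3.3 = 0.0003558 A
|I_R5| = 0.0003558 A

Final answer: |I_R5| = 0.0003558 A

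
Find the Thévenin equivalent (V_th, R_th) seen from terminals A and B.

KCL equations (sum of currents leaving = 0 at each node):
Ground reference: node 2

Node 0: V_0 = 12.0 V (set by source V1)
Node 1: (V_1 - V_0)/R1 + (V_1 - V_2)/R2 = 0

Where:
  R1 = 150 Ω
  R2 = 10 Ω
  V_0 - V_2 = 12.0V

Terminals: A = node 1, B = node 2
Step 1 — V_th is the open-circuit voltage V_A - V_B (nothing connected across the terminals).
Nodal analysis, taking node 2 as the 0 V reference.
Source V1 fixes V_0 = 12 V.
KCL at each unknown node (sum of currents leaving = 0; resistances in Ω):
  Node 1: (V_1 - 12)/150 + (V_1 - 0)/10 = 0
Collecting terms: 0.1067 × V_1 = 0.08  =>  V_1 = 0.75 V
V_th = V_1 - V_2 = 0.75 - 0 = 0.75 V
Step 2 — R_th: zero the source — replace V1 by a short circuit (node 2 merges into node 0) — and find the resistance seen between A (node 1) and B (node 0).
Reduce the network between node 1 (A) and node 0 (B) by series/parallel combination:
  Rp1 = R1 ‖ R2 (parallel, both between nodes 0 and 1) = 1/(1/150 + 1/10) = 9.375 Ω
R_th = 9.375 Ω

Final answer: V_th = 0.75 V, R_th = 9.375 Ω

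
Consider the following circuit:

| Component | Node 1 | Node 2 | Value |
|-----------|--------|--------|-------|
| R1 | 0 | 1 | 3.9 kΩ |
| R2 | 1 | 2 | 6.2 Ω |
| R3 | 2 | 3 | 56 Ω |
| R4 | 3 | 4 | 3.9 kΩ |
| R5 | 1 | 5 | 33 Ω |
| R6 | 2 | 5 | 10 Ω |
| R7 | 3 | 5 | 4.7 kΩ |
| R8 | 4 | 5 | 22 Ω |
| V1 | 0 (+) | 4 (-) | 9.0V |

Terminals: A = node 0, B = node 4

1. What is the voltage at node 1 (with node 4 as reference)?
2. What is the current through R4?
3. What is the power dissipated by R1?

Nodal analysis, taking node 4 as the 0 V reference.
Source V1 fixes V_0 = 9 V.
KCL at each unknown node (sum of currents leaving = 0; resistances in Ω):
  Node 1: (V_1 - 9)/3900 + (V_1 - V_2)/6.2 + (V_1 - V_5)/33 = 0
  Node 2: (V_2 - V_1)/6.2 + (V_2 - V_3)/56 + (V_2 - V_5)/10 = 0
  Node 3: (V_3 - V_2)/56 + (V_3 - 0)/3900 + (V_3 - V_5)/4700 = 0
  Node 5: (V_5 - V_1)/33 + (V_5 - V_2)/10 + (V_5 - V_3)/4700 + (V_5 - 0)/22 = 0
Collecting terms (coefficients in siemens):
  0.1918·V_1 - 0.1613·V_2 - 0.0303·V_5 = 0.002308
  0.2791·V_2 - 0.1613·V_1 - 0.01786·V_3 - 0.1·V_5 = 0
  0.01833·V_3 - 0.01786·V_2 - 0.0002128·V_5 = 0
  0.176·V_5 - 0.0303·V_1 - 0.1·V_2 - 0.0002128·V_3 = 0
Solving these 4 simultaneous equations (Gaussian elimination) gives:
  V_1 = 0.07472 V, V_2 = 0.06518 V, V_3 = 0.06409 V, V_5 = 0.04999 V
Part 1:
  Read off the nodal solution: V_1 = 0.07472 V
Part 2:
  I_R4 = (V_3 - V_4)/R4 = (0.06409 - 0)/3900 = 0.00001643 A
  Magnitude: I_R4 = 0.00001643 A
Part 3:
  I_R1 = (V_0 - V_1)/R1 = (9 - 0.07472)/3900 = 0.002289 A
  P_R1 = I_R1² × R1 = (0.002289)² × 3900 = 0.02043 W

Final answers:
1. V_1 = 0.07472 V
2. I_R4 = 1.643e-05 A
3. P_R1 = 0.02043 W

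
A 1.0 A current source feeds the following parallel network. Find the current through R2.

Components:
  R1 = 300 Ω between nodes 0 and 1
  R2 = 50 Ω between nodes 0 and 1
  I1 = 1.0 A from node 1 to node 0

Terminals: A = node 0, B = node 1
All resistors sit directly between nodes 0 and 1, so they are in parallel and share one voltage V; the full source current 1 A splits among them.
1/R_par = 1/300 + 1/50 = 0.02333 S  =>  R_par = 42.86 Ω
V = I × R_par = 1 × 42.86 = 42.86 V
I_R2 = V/R2 = 42.86/50 = 0.8571 A

Final answer: 0.8571 A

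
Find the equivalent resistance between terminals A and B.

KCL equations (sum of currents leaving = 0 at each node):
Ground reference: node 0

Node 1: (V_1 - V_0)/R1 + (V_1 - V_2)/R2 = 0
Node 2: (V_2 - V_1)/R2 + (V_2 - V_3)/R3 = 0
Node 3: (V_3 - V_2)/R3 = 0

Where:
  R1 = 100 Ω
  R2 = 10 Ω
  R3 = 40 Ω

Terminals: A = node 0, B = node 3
Reduce the network between node 0 (A) and node 3 (B) by series/parallel combination:
  Rs1 = R1 + R2 (series, joined only at node 1) = 100 + 10 = 110 Ω
  Rs2 = R3 + Rs1 (series, joined only at node 2) = 40 + 110 = 150 Ω
R_eq = 150 Ω

Final answer: 150 Ω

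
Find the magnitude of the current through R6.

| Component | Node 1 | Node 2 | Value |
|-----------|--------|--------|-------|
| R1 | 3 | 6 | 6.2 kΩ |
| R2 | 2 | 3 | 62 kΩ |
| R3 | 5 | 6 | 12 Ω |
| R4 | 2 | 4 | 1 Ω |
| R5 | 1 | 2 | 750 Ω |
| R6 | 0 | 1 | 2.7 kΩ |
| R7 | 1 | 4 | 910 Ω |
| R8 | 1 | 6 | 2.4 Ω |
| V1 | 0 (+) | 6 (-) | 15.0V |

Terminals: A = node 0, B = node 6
Nodal analysis, taking node 6 as the 0 V reference.
Source V1 fixes V_0 = 15 V.
KCL at each unknown node (sum of currents leaving = 0; resistances in Ω):
  Node 1: (V_1 - V_2)/750 + (V_1 - 15)/2700 + (V_1 - V_4)/910 + (V_1 - 0)/2.4 = 0
  Node 2: (V_2 - V_3)/62000 + (V_2 - V_4)/1 + (V_2 - V_1)/750 = 0
  Node 3: (V_3 - 0)/6200 + (V_3 - V_2)/62000 = 0
  Node 4: (V_4 - V_2)/1 + (V_4 - V_1)/910 = 0
  Node 5: (V_5 - 0)/12 = 0
Collecting terms (coefficients in siemens):
  0.4195·V_1 - 0.001333·V_2 - 0.001099·V_4 = 0.005556
  1.001·V_2 - 0.001333·V_1 - 0.00001613·V_3 - 1·V_4 = 0
  0.0001774·V_3 - 0.00001613·V_2 = 0
  1.001·V_4 - 0.001099·V_1 - 1·V_2 = 0
  0.08333·V_5 = 0
Solving these 5 simultaneous equations (Gaussian elimination) gives:
  V_1 = 0.01332 V, V_2 = 0.01324 V, V_3 = 0.001204 V, V_4 = 0.01324 V
  V_5 = 0 V
I_R6 = (V_0 - V_1)/R6 = (15 - 0.01332)/2700 = 0.005551 A
|I_R6| = 0.005551 A

Final answer: |I_R6| = 0.005551 A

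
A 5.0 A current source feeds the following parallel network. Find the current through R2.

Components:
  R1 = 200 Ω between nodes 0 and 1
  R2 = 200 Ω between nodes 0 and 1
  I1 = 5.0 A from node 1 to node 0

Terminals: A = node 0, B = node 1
All resistors sit directly between nodes 0 and 1, so they are in parallel and share one voltage V; the full source current 5 A splits among them.
1/R_par = 1/200 + 1/200 = 0.01 S  =>  R_par = 100 Ω
V = I × R_par = 5 × 100 = 500 V
I_R2 = V/R2 = 500/200 = 2.5 A

Final answer: 2.5 A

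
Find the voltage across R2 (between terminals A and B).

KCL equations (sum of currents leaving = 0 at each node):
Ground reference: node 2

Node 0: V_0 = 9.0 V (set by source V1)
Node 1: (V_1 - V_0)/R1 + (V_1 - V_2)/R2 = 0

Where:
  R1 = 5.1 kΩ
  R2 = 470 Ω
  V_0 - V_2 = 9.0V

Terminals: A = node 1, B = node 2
R1 and R2 are in series across V1 (node 0 → node 1 → node 2), and the output A–B is taken across R2, so this is a voltage divider.
Series current: I = V1/(R1 + R2) = 9/(5100 + 470) = 9/5570 = 0.001616 A
V_R2 = I × R2 = V1 × R2/(R1 + R2) = 9 × 470/5570 = 0.7594 V

Final answer: 0.7594 V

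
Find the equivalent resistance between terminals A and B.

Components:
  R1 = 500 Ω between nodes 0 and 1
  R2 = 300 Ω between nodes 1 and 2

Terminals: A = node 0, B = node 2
Reduce the network between node 0 (A) and node 2 (B) by series/parallel combination:
  Rs1 = R1 + R2 (series, joined only at node 1) = 500 + 300 = 800 Ω
R_eq = 800 Ω

Final answer: 800 Ω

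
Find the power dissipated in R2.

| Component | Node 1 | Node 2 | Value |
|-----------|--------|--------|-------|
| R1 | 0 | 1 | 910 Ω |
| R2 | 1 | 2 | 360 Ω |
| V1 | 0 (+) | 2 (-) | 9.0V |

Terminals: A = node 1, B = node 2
Nodal analysis, taking node 2 as the 0 V reference.
Source V1 fixes V_0 = 9 V.
KCL at each unknown node (sum of currents leaving = 0; resistances in Ω):
  Node 1: (V_1 - 9)/910 + (V_1 - 0)/360 = 0
Collecting terms: 0.003877 × V_1 = 0.00989  =>  V_1 = 2.551 V
I_R2 = (V_1 - V_2)/R2 = (2.551 - 0)/360 = 0.007087 A
P_R2 = I_R2² × R2 = (0.007087)² × 360 = 0.01808 W

Final answer: 0.01808 W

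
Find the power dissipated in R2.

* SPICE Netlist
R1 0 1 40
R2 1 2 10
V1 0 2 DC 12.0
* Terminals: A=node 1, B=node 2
Nodal analysis, taking node 2 as the 0 V reference.
Source V1 fixes V_0 = 12 V.
KCL at each unknown node (sum of currents leaving = 0; resistances in Ω):
  Node 1: (V_1 - 12)/40 + (V_1 - 0)/10 = 0
Collecting terms: 0.125 × V_1 = 0.3  =>  V_1 = 2.4 V
I_R2 = (V_1 - V_2)/R2 = (2.4 - 0)/10 = 0.24 A
P_R2 = I_R2² × R2 = (0.24)² × 10 = 0.576 W

Final answer: 0.576 W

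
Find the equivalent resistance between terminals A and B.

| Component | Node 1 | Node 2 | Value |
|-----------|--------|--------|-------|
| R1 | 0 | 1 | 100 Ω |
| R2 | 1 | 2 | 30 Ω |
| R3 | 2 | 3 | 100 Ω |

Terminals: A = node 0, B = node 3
Reduce the network between node 0 (A) and node 3 (B) by series/parallel combination:
  Rs1 = R1 + R2 (series, joined only at node 1) = 100 + 30 = 130 Ω
  Rs2 = R3 + Rs1 (series, joined only at node 2) = 100 + 130 = 230 Ω
R_eq = 230 Ω

Final answer: 230 Ω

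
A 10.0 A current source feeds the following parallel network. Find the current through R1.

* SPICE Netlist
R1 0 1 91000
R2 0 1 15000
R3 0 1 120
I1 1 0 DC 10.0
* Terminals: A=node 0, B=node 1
All resistors sit directly between nodes 0 and 1, so they are in parallel and share one voltage V; the full source current 10 A splits among them.
1/R_par = 1/91000 + 1/15000 + 1/120 = 0.008411 S  =>  R_par = 118.9 Ω
V = I × R_par = 10 × 118.9 = 1189 V
I_R1 = V/R1 = 1189/91000 = 0.01307 A

Final answer: 0.01307 A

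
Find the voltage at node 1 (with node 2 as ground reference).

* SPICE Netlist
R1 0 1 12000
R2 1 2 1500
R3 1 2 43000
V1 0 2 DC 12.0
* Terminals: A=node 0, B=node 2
Nodal analysis, taking node 2 as the 0 V reference.
Source V1 fixes V_0 = 12 V.
KCL at each unknown node (sum of currents leaving = 0; resistances in Ω):
  Node 1: (V_1 - 12)/12000 + (V_1 - 0)/1500 + (V_1 - 0)/43000 = 0
Collecting terms: 0.0007733 × V_1 = 0.001  =>  V_1 = 1.293 V
The requested potential is V_1 = 1.293 V.

Final answer: V_1 = 1.293 V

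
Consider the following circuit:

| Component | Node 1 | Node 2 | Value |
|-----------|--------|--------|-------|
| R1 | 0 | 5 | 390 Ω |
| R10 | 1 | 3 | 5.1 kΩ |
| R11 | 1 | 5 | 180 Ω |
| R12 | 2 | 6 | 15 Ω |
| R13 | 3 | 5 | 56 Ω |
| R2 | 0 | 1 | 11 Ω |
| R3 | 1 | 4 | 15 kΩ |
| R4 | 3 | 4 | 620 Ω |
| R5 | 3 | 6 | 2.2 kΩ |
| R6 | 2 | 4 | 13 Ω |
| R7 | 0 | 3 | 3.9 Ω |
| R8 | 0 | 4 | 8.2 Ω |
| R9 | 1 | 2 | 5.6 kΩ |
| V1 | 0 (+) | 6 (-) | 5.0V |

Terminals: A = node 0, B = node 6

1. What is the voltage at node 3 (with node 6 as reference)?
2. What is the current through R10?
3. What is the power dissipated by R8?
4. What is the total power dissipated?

Nodal analysis, taking node 6 as the 0 V reference.
Source V1 fixes V_0 = 5 V.
KCL at each unknown node (sum of currents leaving = 0; resistances in Ω):
  Node 1: (V_1 - 5)/11 + (V_1 - V_4)/15000 + (V_1 - V_2)/5600 + (V_1 - V_3)/5100 + (V_1 - V_5)/180 = 0
  Node 2: (V_2 - V_4)/13 + (V_2 - V_1)/5600 + (V_2 - 0)/15 = 0
  Node 3: (V_3 - V_4)/620 + (V_3 - 0)/2200 + (V_3 - 5)/3.9 + (V_3 - V_1)/5100 + (V_3 - V_5)/56 = 0
  Node 4: (V_4 - V_1)/15000 + (V_4 - V_3)/620 + (V_4 - V_2)/13 + (V_4 - 5)/8.2 = 0
  Node 5: (V_5 - 5)/390 + (V_5 - V_1)/180 + (V_5 - V_3)/56 = 0
Collecting terms (coefficients in siemens):
  0.09691·V_1 - 0.0001786·V_2 - 0.0001961·V_3 - 0.00006667·V_4 - 0.005556·V_5 = 0.4545
  0.1438·V_2 - 0.0001786·V_1 - 0.07692·V_4 = 0
  0.2765·V_3 - 0.0001961·V_1 - 0.001613·V_4 - 0.01786·V_5 = 1.282
  0.2006·V_4 - 0.00006667·V_1 - 0.07692·V_2 - 0.001613·V_3 = 0.6098
  0.02598·V_5 - 0.005556·V_1 - 0.01786·V_3 = 0.01282
Solving these 5 simultaneous equations (Gaussian elimination) gives:
  V_1 = 4.993 V, V_2 = 2.083 V, V_3 = 4.984 V, V_4 = 3.881 V
  V_5 = 4.988 V
Part 1:
  Read off the nodal solution: V_3 = 4.984 V
Part 2:
  I_R10 = (V_1 - V_3)/R10 = (4.993 - 4.984)/5100 = 0.000001698 A
  Magnitude: I_R10 = 0.000001698 A
Part 3:
  I_R8 = (V_0 - V_4)/R8 = (5 - 3.881)/8.2 = 0.1365 A
  P_R8 = I_R8² × R8 = (0.1365)² × 8.2 = 0.1527 W
Part 4:
  Power in each resistor, P = (ΔV)²/R:
    P_R1 = (5 - 4.988)²/390 = 0.0000003785 W
    P_R2 = (5 - 4.993)²/11 = 0.000004295 W
    P_R3 = (4.993 - 3.881)²/15000 = 0.00008247 W
    P_R4 = (4.984 - 3.881)²/620 = 0.001964 W
    P_R5 = (4.984 - 0)²/2200 = 0.01129 W
    P_R6 = (2.083 - 3.881)²/13 = 0.2487 W
    P_R7 = (5 - 4.984)²/3.9 = 0.00006188 W
    P_R8 = (5 - 3.881)²/8.2 = 0.1527 W
    P_R9 = (4.993 - 2.083)²/5600 = 0.001513 W
    P_R10 = (4.993 - 4.984)²/5100 = 0.00000001471 W
    P_R11 = (4.993 - 4.988)²/180 = 0.0000001546 W
    P_R12 = (2.083 - 0)²/15 = 0.2892 W
    P_R13 = (4.984 - 4.988)²/56 = 0.0000002047 W
  P_total = P_R1 + P_R2 + P_R3 + P_R4 + P_R5 + P_R6 + P_R7 + P_R8 + P_R9 + P_R10 + P_R11 + P_R12 + P_R13 = 0.7056 W

Final answers:
1. V_3 = 4.984 V
2. I_R10 = 1.698e-06 A
3. P_R8 = 0.1527 W
4. P_total = 0.7056 W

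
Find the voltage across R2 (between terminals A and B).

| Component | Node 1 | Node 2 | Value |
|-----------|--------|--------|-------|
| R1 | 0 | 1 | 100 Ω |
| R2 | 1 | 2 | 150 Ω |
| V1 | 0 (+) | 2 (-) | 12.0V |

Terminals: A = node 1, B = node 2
R1 and R2 are in series across V1 (node 0 → node 1 → node 2), and the output A–B is taken across R2, so this is a voltage divider.
Series current: I = V1/(R1 + R2) = 12/(100 + 150) = 12/250 = 0.048 A
V_R2 = I × R2 = V1 × R2/(R1 + R2) = 12 × 150/250 = 7.2 V

Final answer: 7.2 V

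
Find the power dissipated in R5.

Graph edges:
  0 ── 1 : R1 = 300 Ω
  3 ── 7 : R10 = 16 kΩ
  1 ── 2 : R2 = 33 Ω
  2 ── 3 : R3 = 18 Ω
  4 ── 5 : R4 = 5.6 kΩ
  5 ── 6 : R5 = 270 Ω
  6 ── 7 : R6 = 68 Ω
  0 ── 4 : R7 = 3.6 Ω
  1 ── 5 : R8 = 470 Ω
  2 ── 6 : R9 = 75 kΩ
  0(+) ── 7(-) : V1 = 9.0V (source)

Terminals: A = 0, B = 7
Nodal analysis, taking node 7 as the 0 V reference.
Source V1 fixes V_0 = 9 V.
KCL at each unknown node (sum of currents leaving = 0; resistances in Ω):
  Node 1: (V_1 - 9)/300 + (V_1 - V_2)/33 + (V_1 - V_5)/470 = 0
  Node 2: (V_2 - V_1)/33 + (V_2 - V_3)/18 + (V_2 - V_6)/75000 = 0
  Node 3: (V_3 - V_2)/18 + (V_3 - 0)/16000 = 0
  Node 4: (V_4 - V_5)/5600 + (V_4 - 9)/3.6 = 0
  Node 5: (V_5 - V_4)/5600 + (V_5 - V_6)/270 + (V_5 - V_1)/470 = 0
  Node 6: (V_6 - V_5)/270 + (V_6 - 0)/68 + (V_6 - V_2)/75000 = 0
Collecting terms (coefficients in siemens):
  0.03576·V_1 - 0.0303·V_2 - 0.002128·V_5 = 0.03
  0.08587·V_2 - 0.0303·V_1 - 0.05556·V_3 - 0.00001333·V_6 = 0
  0.05562·V_3 - 0.05556·V_2 = 0
  0.278·V_4 - 0.0001786·V_5 = 2.5
  0.00601·V_5 - 0.002128·V_1 - 0.0001786·V_4 - 0.003704·V_6 = 0
  0.01842·V_6 - 0.00001333·V_2 - 0.003704·V_5 = 0
Solving these 6 simultaneous equations (Gaussian elimination) gives:
  V_1 = 6.557 V, V_2 = 6.541 V, V_3 = 6.533 V, V_4 = 8.996 V
  V_5 = 2.958 V, V_6 = 0.5994 V
I_R5 = (V_5 - V_6)/R5 = (2.958 - 0.5994)/270 = 0.008735 A
P_R5 = I_R5² × R5 = (0.008735)² × 270 = 0.0206 W

Final answer: 0.0206 W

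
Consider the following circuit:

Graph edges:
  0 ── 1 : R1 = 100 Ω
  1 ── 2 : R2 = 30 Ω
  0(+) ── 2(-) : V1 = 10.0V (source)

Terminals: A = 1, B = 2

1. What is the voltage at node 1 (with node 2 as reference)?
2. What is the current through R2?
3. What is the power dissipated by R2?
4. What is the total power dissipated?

Nodal analysis, taking node 2 as the 0 V reference.
Source V1 fixes V_0 = 10 V.
KCL at each unknown node (sum of currents leaving = 0; resistances in Ω):
  Node 1: (V_1 - 10)/100 + (V_1 - 0)/30 = 0
Collecting terms: 0.04333 × V_1 = 0.1  =>  V_1 = 2.308 V
Part 1:
  Read off the nodal solution: V_1 = 2.308 V
Part 2:
  I_R2 = (V_1 - V_2)/R2 = (2.308 - 0)/30 = 0.07692 A
  Magnitude: I_R2 = 0.07692 A
Part 3:
  I_R2 = (V_1 - V_2)/R2 = (2.308 - 0)/30 = 0.07692 A
  P_R2 = I_R2² × R2 = (0.07692)² × 30 = 0.1775 W
Part 4:
  Power in each resistor, P = (ΔV)²/R:
    P_R1 = (10 - 2.308)²/100 = 0.5917 W
    P_R2 = (2.308 - 0)²/30 = 0.1775 W
  P_total = P_R1 + P_R2 = 0.7692 W

Final answers:
1. V_1 = 2.308 V
2. I_R2 = 0.07692 A
3. P_R2 = 0.1775 W
4. P_total = 0.7692 W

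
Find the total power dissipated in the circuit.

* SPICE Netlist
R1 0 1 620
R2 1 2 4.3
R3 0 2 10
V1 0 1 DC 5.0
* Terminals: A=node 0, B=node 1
Nodal analysis, taking node 1 as the 0 V reference.
Source V1 fixes V_0 = 5 V.
KCL at each unknown node (sum of currents leaving = 0; resistances in Ω):
  Node 2: (V_2 - 0)/4.3 + (V_2 - 5)/10 = 0
Collecting terms: 0.3326 × V_2 = 0.5  =>  V_2 = 1.503 V
Power in each resistor, P = (ΔV)²/R:
  P_R1 = (5 - 0)²/620 = 0.04032 W
  P_R2 = (0 - 1.503)²/4.3 = 0.5257 W
  P_R3 = (5 - 1.503)²/10 = 1.223 W
P_total = P_R1 + P_R2 + P_R3 = 1.789 W

Final answer: 1.789 W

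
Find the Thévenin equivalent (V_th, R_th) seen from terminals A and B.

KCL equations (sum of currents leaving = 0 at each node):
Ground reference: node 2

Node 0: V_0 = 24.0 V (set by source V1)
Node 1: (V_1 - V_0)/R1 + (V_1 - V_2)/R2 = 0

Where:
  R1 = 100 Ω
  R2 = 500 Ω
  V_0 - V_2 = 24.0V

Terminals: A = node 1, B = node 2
Step 1 — V_th is the open-circuit voltage V_A - V_B (nothing connected across the terminals).
Nodal analysis, taking node 2 as the 0 V reference.
Source V1 fixes V_0 = 24 V.
KCL at each unknown node (sum of currents leaving = 0; resistances in Ω):
  Node 1: (V_1 - 24)/100 + (V_1 - 0)/500 = 0
Collecting terms: 0.012 × V_1 = 0.24  =>  V_1 = 20 V
V_th = V_1 - V_2 = 20 - 0 = 20 V
Step 2 — R_th: zero the source — replace V1 by a short circuit (node 2 merges into node 0) — and find the resistance seen between A (node 1) and B (node 0).
Reduce the network between node 1 (A) and node 0 (B) by series/parallel combination:
  Rp1 = R1 ‖ R2 (parallel, both between nodes 0 and 1) = 1/(1/100 + 1/500) = 83.33 Ω
R_th = 83.33 Ω

Final answer: V_th = 20 V, R_th = 83.33 Ω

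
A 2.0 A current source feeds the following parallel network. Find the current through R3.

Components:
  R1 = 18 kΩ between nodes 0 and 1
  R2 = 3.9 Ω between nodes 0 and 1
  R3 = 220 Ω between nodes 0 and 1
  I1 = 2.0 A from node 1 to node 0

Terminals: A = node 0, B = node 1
All resistors sit directly between nodes 0 and 1, so they are in parallel and share one voltage V; the full source current 2 A splits among them.
1/R_par = 1/18000 + 1/3.9 + 1/220 = 0.261 S  =>  R_par = 3.831 Ω
V = I × R_par = 2 × 3.831 = 7.663 V
I_R3 = V/R3 = 7.663/220 = 0.03483 A

Final answer: 0.03483 A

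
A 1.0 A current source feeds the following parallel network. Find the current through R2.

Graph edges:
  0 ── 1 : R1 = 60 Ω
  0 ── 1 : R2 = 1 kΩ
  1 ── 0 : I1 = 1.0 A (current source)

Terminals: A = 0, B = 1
All resistors sit directly between nodes 0 and 1, so they are in parallel and share one voltage V; the full source current 1 A splits among them.
1/R_par = 1/60 + 1/1000 = 0.01767 S  =>  R_par = 56.6 Ω
V = I × R_par = 1 × 56.6 = 56.6 V
I_R2 = V/R2 = 56.6/1000 = 0.0566 A

Final answer: 0.0566 A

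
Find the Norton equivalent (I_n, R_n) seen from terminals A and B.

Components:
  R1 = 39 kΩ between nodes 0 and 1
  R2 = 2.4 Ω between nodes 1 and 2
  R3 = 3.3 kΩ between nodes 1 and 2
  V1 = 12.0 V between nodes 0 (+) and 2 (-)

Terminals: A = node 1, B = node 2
Find the Thévenin equivalent first; then I_n = V_th/R_th and R_n = R_th.
Step 1 — V_th is the open-circuit voltage V_A - V_B (nothing connected across the terminals).
Nodal analysis, taking node 2 as the 0 V reference.
Source V1 fixes V_0 = 12 V.
KCL at each unknown node (sum of currents leaving = 0; resistances in Ω):
  Node 1: (V_1 - 12)/39000 + (V_1 - 0)/2.4 + (V_1 - 0)/3300 = 0
Collecting terms: 0.417 × V_1 = 0.0003077  =>  V_1 = 0.0007379 V
V_th = V_1 - V_2 = 0.0007379 - 0 = 0.0007379 V
Step 2 — R_th: zero the source — replace V1 by a short circuit (node 2 merges into node 0) — and find the resistance seen between A (node 1) and B (node 0).
Reduce the network between node 1 (A) and node 0 (B) by series/parallel combination:
  Rp1 = R1 ‖ R2 ‖ R3 (parallel, all between nodes 0 and 1) = 1/(1/39000 + 1/2.4 + 1/3300) = 2.398 Ω
R_th = 2.398 Ω
I_n = V_th/R_th = 0.0007379/2.398 = 0.0003077 A, and R_n = R_th = 2.398 Ω

Final answer: I_n = 0.0003077 A, R_n = 2.398 Ω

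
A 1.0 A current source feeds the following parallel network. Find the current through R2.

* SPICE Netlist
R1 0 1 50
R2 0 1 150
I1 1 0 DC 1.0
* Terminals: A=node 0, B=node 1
All resistors sit directly between nodes 0 and 1, so they are in parallel and share one voltage V; the full source current 1 A splits among them.
1/R_par = 1/50 + 1/150 = 0.02667 S  =>  R_par = 37.5 Ω
V = I × R_par = 1 × 37.5 = 37.5 V
I_R2 = V/R2 = 37.5/150 = 0.25 A

Final answer: 0.25 A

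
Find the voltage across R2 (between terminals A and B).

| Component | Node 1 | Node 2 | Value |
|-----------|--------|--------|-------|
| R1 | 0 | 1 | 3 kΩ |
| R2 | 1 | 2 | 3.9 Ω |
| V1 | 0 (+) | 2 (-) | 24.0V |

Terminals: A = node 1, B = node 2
R1 and R2 are in series across V1 (node 0 → node 1 → node 2), and the output A–B is taken across R2, so this is a voltage divider.
Series current: I = V1/(R1 + R2) = 24/(3000 + 3.9) = 24/3004 = 0.00799 A
V_R2 = I × R2 = V1 × R2/(R1 + R2) = 24 × 3.9/3004 = 0.03116 V

Final answer: 0.03116 V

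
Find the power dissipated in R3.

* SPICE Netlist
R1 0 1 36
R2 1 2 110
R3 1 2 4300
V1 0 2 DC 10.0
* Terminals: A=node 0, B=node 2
Nodal analysis, taking node 2 as the 0 V reference.
Source V1 fixes V_0 = 10 V.
KCL at each unknown node (sum of currents leaving = 0; resistances in Ω):
  Node 1: (V_1 - 10)/36 + (V_1 - 0)/110 + (V_1 - 0)/4300 = 0
Collecting terms: 0.0371 × V_1 = 0.2778  =>  V_1 = 7.487 V
I_R3 = (V_1 - V_2)/R3 = (7.487 - 0)/4300 = 0.001741 A
P_R3 = I_R3² × R3 = (0.001741)² × 4300 = 0.01304 W

Final answer: 0.01304 W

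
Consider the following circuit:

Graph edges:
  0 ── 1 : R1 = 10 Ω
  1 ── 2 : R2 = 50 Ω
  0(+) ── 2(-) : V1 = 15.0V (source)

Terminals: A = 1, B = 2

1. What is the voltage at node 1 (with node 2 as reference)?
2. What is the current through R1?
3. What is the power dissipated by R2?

Nodal analysis, taking node 2 as the 0 V reference.
Source V1 fixes V_0 = 15 V.
KCL at each unknown node (sum of currents leaving = 0; resistances in Ω):
  Node 1: (V_1 - 15)/10 + (V_1 - 0)/50 = 0
Collecting terms: 0.12 × V_1 = 1.5  =>  V_1 = 12.5 V
Part 1:
  Read off the nodal solution: V_1 = 12.5 V
Part 2:
  I_R1 = (V_0 - V_1)/R1 = (15 - 12.5)/10 = 0.25 A
  Magnitude: I_R1 = 0.25 A
Part 3:
  I_R2 = (V_1 - V_2)/R2 = (12.5 - 0)/50 = 0.25 A
  P_R2 = I_R2² × R2 = (0.25)² × 50 = 3.125 W

Final answers:
1. V_1 = 12.5 V
2. I_R1 = 0.25 A
3. P_R2 = 3.125 W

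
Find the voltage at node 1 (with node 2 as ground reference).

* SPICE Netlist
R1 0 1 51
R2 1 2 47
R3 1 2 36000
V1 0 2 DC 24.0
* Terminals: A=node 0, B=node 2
Nodal analysis, taking node 2 as the 0 V reference.
Source V1 fixes V_0 = 24 V.
KCL at each unknown node (sum of currents leaving = 0; resistances in Ω):
  Node 1: (V_1 - 24)/51 + (V_1 - 0)/47 + (V_1 - 0)/36000 = 0
Collecting terms: 0.04091 × V_1 = 0.4706  =>  V_1 = 11.5 V
The requested potential is V_1 = 11.5 V.

Final answer: V_1 = 11.5 V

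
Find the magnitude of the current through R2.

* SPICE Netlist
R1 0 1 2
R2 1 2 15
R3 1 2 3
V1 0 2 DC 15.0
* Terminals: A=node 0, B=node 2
Nodal analysis, taking node 2 as the 0 V reference.
Source V1 fixes V_0 = 15 V.
KCL at each unknown node (sum of currents leaving = 0; resistances in Ω):
  Node 1: (V_1 - 15)/2 + (V_1 - 0)/15 + (V_1 - 0)/3 = 0
Collecting terms: 0.9 × V_1 = 7.5  =>  V_1 = 8.333 V
I_R2 = (V_1 - V_2)/R2 = (8.333 - 0)/15 = 0.5556 A
|I_R2| = 0.5556 A

Final answer: |I_R2| = 0.5556 A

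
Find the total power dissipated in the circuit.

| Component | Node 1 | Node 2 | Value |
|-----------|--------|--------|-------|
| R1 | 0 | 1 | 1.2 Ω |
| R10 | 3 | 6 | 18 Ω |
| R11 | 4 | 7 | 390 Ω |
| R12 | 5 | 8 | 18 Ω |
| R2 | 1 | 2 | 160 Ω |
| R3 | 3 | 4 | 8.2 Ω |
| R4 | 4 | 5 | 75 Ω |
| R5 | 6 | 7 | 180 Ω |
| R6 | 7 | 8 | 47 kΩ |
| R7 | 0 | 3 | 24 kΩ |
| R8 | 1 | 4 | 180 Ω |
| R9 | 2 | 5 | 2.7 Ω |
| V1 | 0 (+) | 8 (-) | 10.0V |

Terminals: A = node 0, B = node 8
Nodal analysis, taking node 8 as the 0 V reference.
Source V1 fixes V_0 = 10 V.
KCL at each unknown node (sum of currents leaving = 0; resistances in Ω):
  Node 1: (V_1 - 10)/1.2 + (V_1 - V_2)/160 + (V_1 - V_4)/180 = 0
  Node 2: (V_2 - V_1)/160 + (V_2 - V_5)/2.7 = 0
  Node 3: (V_3 - V_4)/8.2 + (V_3 - 10)/24000 + (V_3 - V_6)/18 = 0
  Node 4: (V_4 - V_3)/8.2 + (V_4 - V_5)/75 + (V_4 - V_1)/180 + (V_4 - V_7)/390 = 0
  Node 5: (V_5 - V_4)/75 + (V_5 - V_2)/2.7 + (V_5 - 0)/18 = 0
  Node 6: (V_6 - V_7)/180 + (V_6 - V_3)/18 = 0
  Node 7: (V_7 - V_6)/180 + (V_7 - 0)/47000 + (V_7 - V_4)/390 = 0
Collecting terms (coefficients in siemens):
  0.8451·V_1 - 0.00625·V_2 - 0.005556·V_4 = 8.333
  0.3766·V_2 - 0.00625·V_1 - 0.3704·V_5 = 0
  0.1775·V_3 - 0.122·V_4 - 0.05556·V_6 = 0.0004167
  0.1434·V_4 - 0.005556·V_1 - 0.122·V_3 - 0.01333·V_5 - 0.002564·V_7 = 0
  0.4393·V_5 - 0.3704·V_2 - 0.01333·V_4 = 0
  0.06111·V_6 - 0.05556·V_3 - 0.005556·V_7 = 0
  0.008141·V_7 - 0.002564·V_4 - 0.005556·V_6 = 0
Solving these 7 simultaneous equations (Gaussian elimination) gives:
  V_1 = 9.899 V, V_2 = 1.659 V, V_3 = 3.995 V, V_4 = 3.993 V
  V_5 = 1.52 V, V_6 = 3.994 V, V_7 = 3.983 V
Power in each resistor, P = (ΔV)²/R:
  P_R1 = (10 - 9.899)²/1.2 = 0.008529 W
  P_R2 = (9.899 - 1.659)²/160 = 0.4243 W
  P_R3 = (3.995 - 3.993)²/8.2 = 0.0000003002 W
  P_R4 = (3.993 - 1.52)²/75 = 0.08154 W
  P_R5 = (3.994 - 3.983)²/180 = 0.0000006241 W
  P_R6 = (3.983 - 0)²/47000 = 0.0003376 W
  P_R7 = (10 - 3.995)²/24000 = 0.001502 W
  P_R8 = (9.899 - 3.993)²/180 = 0.1937 W
  P_R9 = (1.659 - 1.52)²/2.7 = 0.00716 W
  P_R10 = (3.995 - 3.994)²/18 = 0.00000006241 W
  P_R11 = (3.993 - 3.983)²/390 = 0.000000261 W
  P_R12 = (1.52 - 0)²/18 = 0.1284 W
P_total = P_R1 + P_R2 + P_R3 + P_R4 + P_R5 + P_R6 + P_R7 + P_R8 + P_R9 + P_R10 + P_R11 + P_R12 = 0.8455 W

Final answer: 0.8455 W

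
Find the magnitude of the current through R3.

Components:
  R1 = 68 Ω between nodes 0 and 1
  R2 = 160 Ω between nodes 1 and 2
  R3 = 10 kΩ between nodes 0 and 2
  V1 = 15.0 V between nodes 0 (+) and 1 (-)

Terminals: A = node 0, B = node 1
Nodal analysis, taking node 1 as the 0 V reference.
Source V1 fixes V_0 = 15 V.
KCL at each unknown node (sum of currents leaving = 0; resistances in Ω):
  Node 2: (V_2 - 0)/160 + (V_2 - 15)/10000 = 0
Collecting terms: 0.00635 × V_2 = 0.0015  =>  V_2 = 0.2362 V
I_R3 = (V_0 - V_2)/R3 = (15 - 0.2362)/10000 = 0.001476 A
|I_R3| = 0.001476 A

Final answer: |I_R3| = 0.001476 A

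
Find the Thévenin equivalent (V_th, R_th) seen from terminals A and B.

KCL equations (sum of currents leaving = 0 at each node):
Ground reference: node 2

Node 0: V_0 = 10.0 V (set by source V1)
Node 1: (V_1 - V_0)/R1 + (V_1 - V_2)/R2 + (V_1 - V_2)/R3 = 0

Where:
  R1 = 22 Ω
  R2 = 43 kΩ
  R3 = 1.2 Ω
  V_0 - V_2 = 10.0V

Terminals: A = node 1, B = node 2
Step 1 — V_th is the open-circuit voltage V_A - V_B (nothing connected across the terminals).
Nodal analysis, taking node 2 as the 0 V reference.
Source V1 fixes V_0 = 10 V.
KCL at each unknown node (sum of currents leaving = 0; resistances in Ω):
  Node 1: (V_1 - 10)/22 + (V_1 - 0)/43000 + (V_1 - 0)/1.2 = 0
Collecting terms: 0.8788 × V_1 = 0.4545  =>  V_1 = 0.5172 V
V_th = V_1 - V_2 = 0.5172 - 0 = 0.5172 V
Step 2 — R_th: zero the source — replace V1 by a short circuit (node 2 merges into node 0) — and find the resistance seen between A (node 1) and B (node 0).
Reduce the network between node 1 (A) and node 0 (B) by series/parallel combination:
  Rp1 = R1 ‖ R2 ‖ R3 (parallel, all between nodes 0 and 1) = 1/(1/22 + 1/43000 + 1/1.2) = 1.138 Ω
R_th = 1.138 Ω

Final answer: V_th = 0.5172 V, R_th = 1.138 Ω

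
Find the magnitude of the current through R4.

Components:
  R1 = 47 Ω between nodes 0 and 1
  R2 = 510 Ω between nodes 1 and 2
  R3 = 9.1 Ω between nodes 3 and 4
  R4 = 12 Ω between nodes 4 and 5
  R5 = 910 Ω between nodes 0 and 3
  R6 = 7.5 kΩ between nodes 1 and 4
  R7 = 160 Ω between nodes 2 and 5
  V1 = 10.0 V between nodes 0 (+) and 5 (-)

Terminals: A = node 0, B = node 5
Nodal analysis, taking node 5 as the 0 V reference.
Source V1 fixes V_0 = 10 V.
KCL at each unknown node (sum of currents leaving = 0; resistances in Ω):
  Node 1: (V_1 - 10)/47 + (V_1 - V_2)/510 + (V_1 - V_4)/7500 = 0
  Node 2: (V_2 - V_1)/510 + (V_2 - 0)/160 = 0
  Node 3: (V_3 - V_4)/9.1 + (V_3 - 10)/910 = 0
  Node 4: (V_4 - V_3)/9.1 + (V_4 - 0)/12 + (V_4 - V_1)/7500 = 0
Collecting terms (coefficients in siemens):
  0.02337·V_1 - 0.001961·V_2 - 0.0001333·V_4 = 0.2128
  0.008211·V_2 - 0.001961·V_1 = 0
  0.111·V_3 - 0.1099·V_4 = 0.01099
  0.1934·V_4 - 0.0001333·V_1 - 0.1099·V_3 = 0
Solving these 4 simultaneous equations (Gaussian elimination) gives:
  V_1 = 9.291 V, V_2 = 2.219 V, V_3 = 0.2409 V, V_4 = 0.1433 V
I_R4 = (V_4 - V_5)/R4 = (0.1433 - 0)/12 = 0.01194 A
|I_R4| = 0.01194 A

Final answer: |I_R4| = 0.01194 A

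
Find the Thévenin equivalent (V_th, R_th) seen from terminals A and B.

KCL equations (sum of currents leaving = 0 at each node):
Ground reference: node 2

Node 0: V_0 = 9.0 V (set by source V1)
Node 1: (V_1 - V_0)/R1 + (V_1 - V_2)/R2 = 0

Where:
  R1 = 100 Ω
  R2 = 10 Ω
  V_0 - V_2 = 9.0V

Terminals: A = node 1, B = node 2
Step 1 — V_th is the open-circuit voltage V_A - V_B (nothing connected across the terminals).
Nodal analysis, taking node 2 as the 0 V reference.
Source V1 fixes V_0 = 9 V.
KCL at each unknown node (sum of currents leaving = 0; resistances in Ω):
  Node 1: (V_1 - 9)/100 + (V_1 - 0)/10 = 0
Collecting terms: 0.11 × V_1 = 0.09  =>  V_1 = 0.8182 V
V_th = V_1 - V_2 = 0.8182 - 0 = 0.8182 V
Step 2 — R_th: zero the source — replace V1 by a short circuit (node 2 merges into node 0) — and find the resistance seen between A (node 1) and B (node 0).
Reduce the network between node 1 (A) and node 0 (B) by series/parallel combination:
  Rp1 = R1 ‖ R2 (parallel, both between nodes 0 and 1) = 1/(1/100 + 1/10) = 9.091 Ω
R_th = 9.091 Ω

Final answer: V_th = 0.8182 V, R_th = 9.091 Ω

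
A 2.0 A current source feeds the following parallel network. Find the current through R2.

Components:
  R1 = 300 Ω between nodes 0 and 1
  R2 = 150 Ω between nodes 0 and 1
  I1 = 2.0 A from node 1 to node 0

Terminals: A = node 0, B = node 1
All resistors sit directly between nodes 0 and 1, so they are in parallel and share one voltage V; the full source current 2 A splits among them.
1/R_par = 1/300 + 1/150 = 0.01 S  =>  R_par = 100 Ω
V = I × R_par = 2 × 100 = 200 V
I_R2 = V/R2 = 200/150 = 1.333 A

Final answer: 1.333 A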